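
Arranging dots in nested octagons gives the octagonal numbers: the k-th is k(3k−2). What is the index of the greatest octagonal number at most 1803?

Solve n(3n−2) ≤ 1803 for integer n.
n = 24 gives 1680 ≤ 1803, while n = 25 gives 1825 > 1803; so the answer is index 24.

24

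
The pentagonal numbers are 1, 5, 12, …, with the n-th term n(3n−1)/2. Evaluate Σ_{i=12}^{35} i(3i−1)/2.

Σ i(3i−1)/2 = (3Σi² − Σi) / 2 over i = 12..35.
Σi = 630 − 66 = 564 and Σi² = 14910 − 506 = 14404.
(3·14404 − 1·564) / 2 = 42648/2 = 21324.

21324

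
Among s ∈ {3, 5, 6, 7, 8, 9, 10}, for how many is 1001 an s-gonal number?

1

s = 3: P(3, 44) = 990 and P(3, 45) = 1035; 1001 is not s-gonal.
s = 5: P(5, 26) = 1001. ✓
s = 6: P(6, 22) = 946 and P(6, 23) = 1035; 1001 is not s-gonal.
s = 7: P(7, 20) = 970 and P(7, 21) = 1071; 1001 is not s-gonal.
s = 8: P(8, 18) = 936 and P(8, 19) = 1045; 1001 is not s-gonal.
s = 9: P(9, 17) = 969 and P(9, 18) = 1089; 1001 is not s-gonal.
s = 10: P(10, 16) = 976 and P(10, 17) = 1105; 1001 is not s-gonal.
Hits: s ∈ {5} → 1.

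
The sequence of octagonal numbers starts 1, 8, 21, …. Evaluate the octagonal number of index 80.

The 80th octagonal number is n(3n−2) with n = 80.
80·(3·80 − 2) = 80·238 = 19040.

19040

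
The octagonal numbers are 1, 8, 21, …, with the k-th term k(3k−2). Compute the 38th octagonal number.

38·(3·38 − 2) = 38·112 = 4256.

4256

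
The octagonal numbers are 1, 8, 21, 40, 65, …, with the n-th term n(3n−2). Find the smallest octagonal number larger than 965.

1045

Solve n(3n−2) > 965 for integer n.
The largest n with value ≤ 965 is 18 (since 936 ≤ 965 < 1045), so the first above is n = 19, value 1045.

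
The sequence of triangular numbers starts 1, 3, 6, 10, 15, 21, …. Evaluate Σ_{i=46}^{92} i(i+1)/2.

Σ i(i+1)/2 = (Σi² + Σi) / 2 over i = 46..92.
Σi = 4278 − 1035 = 3243 and Σi² = 263810 − 31395 = 232415.
(1·232415 + 1·3243) / 2 = 235658/2 = 117829.

117829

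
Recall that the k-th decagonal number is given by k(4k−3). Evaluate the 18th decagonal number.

1242

The 18th decagonal number is n(4n−3) with n = 18.
18·(4·18 − 3) = 18·69 = 1242.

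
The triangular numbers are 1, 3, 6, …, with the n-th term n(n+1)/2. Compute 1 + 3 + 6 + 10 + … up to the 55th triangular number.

Σ i(i+1)/2 = (Σi² + Σi) / 2 over i = 1..55.
Σi = 1540 and Σi² = 56980.
(1·56980 + 1·1540) / 2 = 58520/2 = 29260.

29260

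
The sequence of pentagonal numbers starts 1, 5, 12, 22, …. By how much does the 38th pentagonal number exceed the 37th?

112

Consecutive pentagonal numbers differ by 3n − 2: here 3·38 − 2 = 112.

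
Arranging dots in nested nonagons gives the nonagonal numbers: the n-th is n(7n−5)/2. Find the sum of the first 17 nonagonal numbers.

Σ i(7i−5)/2 = (7Σi² − 5Σi) / 2 over i = 1..17.
Σi = 153 and Σi² = 1785.
(7·1785 − 5·153) / 2 = 11730/2 = 5865.

5865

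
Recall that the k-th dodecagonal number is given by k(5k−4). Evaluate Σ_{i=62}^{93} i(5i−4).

964720

Σ i(5i−4) = 5Σi² − 4Σi over i = 62..93.
Σi = 4371 − 1891 = 2480 and Σi² = 272459 − 77531 = 194928.
5·194928 − 4·2480 = 964720.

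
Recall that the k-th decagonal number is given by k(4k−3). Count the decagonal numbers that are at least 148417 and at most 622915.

The n-th decagonal number is n(4n−3).
Smallest index with value ≥ 148417: n = 193 (giving 148417).
Largest index with value ≤ 622915: n = 395 (giving 622915).
Indices 193 through 395: 203 terms.

203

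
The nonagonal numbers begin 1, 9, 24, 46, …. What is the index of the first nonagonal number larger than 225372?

Solve n(7n−5)/2 > 225372 for integer n.
The largest n with value ≤ 225372 is 254 (since 225171 ≤ 225372 < 226950), so the first above is n = 255, value 226950.

255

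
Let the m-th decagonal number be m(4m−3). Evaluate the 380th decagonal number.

380·(4·380 − 3) = 380·1517 = 576460.

576460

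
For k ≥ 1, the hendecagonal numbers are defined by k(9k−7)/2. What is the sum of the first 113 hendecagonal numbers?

2170617

Σ i(9i−7)/2 = (9Σi² − 7Σi) / 2 over i = 1..113.
Σi = 6441 and Σi² = 487369.
(9·487369 − 7·6441) / 2 = 4341234/2 = 2170617.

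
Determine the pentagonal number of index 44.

The 44th pentagonal number is n(3n−1)/2 with n = 44.
44·(3·44 − 1)/2 = 44·131/2 = 2882.

2882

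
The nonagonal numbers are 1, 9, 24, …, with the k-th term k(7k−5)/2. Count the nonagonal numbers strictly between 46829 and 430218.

234

The n-th nonagonal number is n(7n−5)/2.
Smallest index with value > 46829: n = 117 (giving 47619).
Largest index with value < 430218: n = 350 (giving 427875).
Indices 117 through 350: 234 terms.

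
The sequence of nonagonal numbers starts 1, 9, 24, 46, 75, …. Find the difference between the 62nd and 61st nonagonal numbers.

Consecutive nonagonal numbers differ by 7n − 6: here 7·62 − 6 = 428.

428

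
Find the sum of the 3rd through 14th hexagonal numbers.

1918

Σ i(2i−1) = 2Σi² − Σi over i = 3..14.
Σi = 105 − 3 = 102 and Σi² = 1015 − 5 = 1010.
2·1010 − 1·102 = 1918.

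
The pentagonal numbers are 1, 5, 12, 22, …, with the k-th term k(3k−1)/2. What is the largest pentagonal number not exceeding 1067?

Solve n(3n−1)/2 ≤ 1067 for integer n.
n = 26 gives 1001 ≤ 1067, while n = 27 gives 1080 > 1067; so the answer is 1001.

1001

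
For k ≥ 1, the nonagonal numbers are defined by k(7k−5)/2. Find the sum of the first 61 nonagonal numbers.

266631

Σ i(7i−5)/2 = (7Σi² − 5Σi) / 2 over i = 1..61.
Σi = 1891 and Σi² = 77531.
(7·77531 − 5·1891) / 2 = 533262/2 = 266631.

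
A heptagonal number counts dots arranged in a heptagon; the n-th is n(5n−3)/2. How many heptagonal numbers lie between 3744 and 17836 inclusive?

The n-th heptagonal number is n(5n−3)/2.
Smallest index with value ≥ 3744: n = 39 (giving 3744).
Largest index with value ≤ 17836: n = 84 (giving 17514).
Indices 39 through 84: 46 terms.

46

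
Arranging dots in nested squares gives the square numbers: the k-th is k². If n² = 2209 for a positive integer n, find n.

We need n² = 2209, so n = √2209 = 47.

47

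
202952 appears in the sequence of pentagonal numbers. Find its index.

368

Set n(3n−1)/2 = 202952, giving 3n² − n − 405904 = 0.
So n = (1 + 2207) / 6 = 2208/6 = 368.
Check: 368·(3·368 − 1)/2 = 202952. ✓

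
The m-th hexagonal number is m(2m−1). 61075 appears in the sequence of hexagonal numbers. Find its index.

175

Set n(2n−1) = 61075, giving 2n² − n − 61075 = 0.
So n = (1 + 699) / 4 = 700/4 = 175.
Check: 175·(2·175 − 1) = 61075. ✓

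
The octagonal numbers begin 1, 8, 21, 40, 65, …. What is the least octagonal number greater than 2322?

Solve n(3n−2) > 2322 for integer n.
The largest n with value ≤ 2322 is 28 (since 2296 ≤ 2322 < 2465), so the first above is n = 29, value 2465.

2465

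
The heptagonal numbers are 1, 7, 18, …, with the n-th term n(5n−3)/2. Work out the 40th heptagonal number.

The 40th heptagonal number is n(5n−3)/2 with n = 40.
40·(5·40 − 3)/2 = 40·197/2 = 3940.

3940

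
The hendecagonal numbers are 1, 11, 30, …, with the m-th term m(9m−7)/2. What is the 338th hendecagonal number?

338·(9·338 − 7)/2 = 338·3035/2 = 512915.

512915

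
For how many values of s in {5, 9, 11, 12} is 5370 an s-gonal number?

s = 5: P(5, 60) = 5370. ✓
s = 9: P(9, 39) = 5226 and P(9, 40) = 5500; 5370 is not s-gonal.
s = 11: P(11, 34) = 5083 and P(11, 35) = 5390; 5370 is not s-gonal.
s = 12: P(12, 33) = 5313 and P(12, 34) = 5644; 5370 is not s-gonal.
Hits: s ∈ {5} → 1.

1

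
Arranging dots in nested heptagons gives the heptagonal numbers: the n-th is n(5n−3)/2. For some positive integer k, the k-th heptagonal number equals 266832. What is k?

Set n(5n−3)/2 = 266832, giving 5n² − 3n − 533664 = 0.
The discriminant is 9 + 40·266832 = 10673289, and √10673289 = 3267.
So n = (3 + 3267) / 10 = 3270/10 = 327.
Check: 327·(5·327 − 3)/2 = 266832. ✓

327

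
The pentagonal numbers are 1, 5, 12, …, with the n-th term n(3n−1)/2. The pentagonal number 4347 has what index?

Set n(3n−1)/2 = 4347, giving 3n² − n − 8694 = 0.
The discriminant is 1 + 24·4347 = 104329, and √104329 = 323.
So n = (1 + 323) / 6 = 324/6 = 54.

54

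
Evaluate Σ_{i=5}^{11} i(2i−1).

Σ i(2i−1) = 2Σi² − Σi over i = 5..11.
Σi = 66 − 10 = 56 and Σi² = 506 − 30 = 476.
2·476 − 1·56 = 896.

896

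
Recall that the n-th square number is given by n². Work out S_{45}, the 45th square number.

The 45th square number is n² with n = 45.
45² = 2025.

2025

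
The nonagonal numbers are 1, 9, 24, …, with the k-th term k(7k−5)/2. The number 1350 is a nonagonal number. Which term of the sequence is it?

20

Set n(7n−5)/2 = 1350, giving 7n² − 5n − 2700 = 0.
The discriminant is 25 + 56·1350 = 75625, and √75625 = 275.
So n = (5 + 275) / 14 = 280/14 = 20.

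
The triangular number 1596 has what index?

56

Set n(n+1)/2 = 1596, giving n² + n − 3192 = 0.
So n = (-1 + 113) / 2 = 112/2 = 56.
Check: 56·57/2 = 1596. ✓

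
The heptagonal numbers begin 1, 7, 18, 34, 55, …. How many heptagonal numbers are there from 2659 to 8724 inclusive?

27

The n-th heptagonal number is n(5n−3)/2.
Smallest index with value ≥ 2659: n = 33 (giving 2673).
Largest index with value ≤ 8724: n = 59 (giving 8614).
Indices 33 through 59: 27 terms.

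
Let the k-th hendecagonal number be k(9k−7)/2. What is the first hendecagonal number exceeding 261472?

Solve n(9n−7)/2 > 261472 for integer n.
The largest n with value ≤ 261472 is 241 (since 260521 ≤ 261472 < 262691), so the first above is n = 242, value 262691.

262691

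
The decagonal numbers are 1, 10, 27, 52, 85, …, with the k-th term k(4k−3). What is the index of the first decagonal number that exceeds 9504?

50

Solve n(4n−3) > 9504 for integer n.
The largest n with value ≤ 9504 is 49 (since 9457 ≤ 9504 < 9850), so the first above is n = 50, value 9850.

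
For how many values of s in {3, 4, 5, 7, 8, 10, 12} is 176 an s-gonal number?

2

s = 3: P(3, 18) = 171 and P(3, 19) = 190; 176 is not s-gonal.
s = 4: P(4, 13) = 169 and P(4, 14) = 196; 176 is not s-gonal.
s = 5: P(5, 11) = 176. ✓
s = 7: P(7, 8) = 148 and P(7, 9) = 189; 176 is not s-gonal.
s = 8: P(8, 8) = 176. ✓
s = 10: P(10, 7) = 175 and P(10, 8) = 232; 176 is not s-gonal.
s = 12: P(12, 6) = 156 and P(12, 7) = 217; 176 is not s-gonal.
Hits: s ∈ {5, 8} → 2.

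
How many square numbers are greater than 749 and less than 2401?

21

The n-th square number is n².
Smallest index with value > 749: n = 28 (giving 784).
Largest index with value < 2401: n = 48 (giving 2304).
Indices 28 through 48: 21 terms.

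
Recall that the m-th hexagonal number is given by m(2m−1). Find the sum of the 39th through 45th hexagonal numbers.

24458

Σ i(2i−1) = 2Σi² − Σi over i = 39..45.
Σi = 1035 − 741 = 294 and Σi² = 31395 − 19019 = 12376.
2·12376 − 1·294 = 24458.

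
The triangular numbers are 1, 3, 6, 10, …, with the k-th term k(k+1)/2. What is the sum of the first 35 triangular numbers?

Σ i(i+1)/2 = (Σi² + Σi) / 2 over i = 1..35.
Σi = 630 and Σi² = 14910.
(1·14910 + 1·630) / 2 = 15540/2 = 7770.

7770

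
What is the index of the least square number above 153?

Solve n² > 153 for integer n.
The largest n with value ≤ 153 is 12 (since 144 ≤ 153 < 169), so the first above is n = 13, value 169.

13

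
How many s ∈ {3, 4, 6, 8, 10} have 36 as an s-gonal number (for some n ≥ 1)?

2

s = 3: P(3, 8) = 36. ✓
s = 4: P(4, 6) = 36. ✓
s = 6: P(6, 4) = 28 and P(6, 5) = 45; 36 is not s-gonal.
s = 8: P(8, 3) = 21 and P(8, 4) = 40; 36 is not s-gonal.
s = 10: P(10, 3) = 27 and P(10, 4) = 52; 36 is not s-gonal.
Hits: s ∈ {3, 4} → 2.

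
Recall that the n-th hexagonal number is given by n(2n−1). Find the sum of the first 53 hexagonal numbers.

Σ i(2i−1) = 2Σi² − Σi over i = 1..53.
Σi = 1431 and Σi² = 51039.
2·51039 − 1·1431 = 100647.

100647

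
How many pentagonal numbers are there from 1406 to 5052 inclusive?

The n-th pentagonal number is n(3n−1)/2.
Smallest index with value ≥ 1406: n = 31 (giving 1426).
Largest index with value ≤ 5052: n = 58 (giving 5017).
Indices 31 through 58: 28 terms.

28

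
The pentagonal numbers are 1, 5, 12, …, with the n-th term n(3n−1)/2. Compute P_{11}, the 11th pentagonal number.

176

11·(3·11 − 1)/2 = 11·32/2 = 11·16 = 176.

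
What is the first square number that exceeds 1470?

1521

Solve n² > 1470 for integer n.
The largest n with value ≤ 1470 is 38 (since 1444 ≤ 1470 < 1521), so the first above is n = 39, value 1521.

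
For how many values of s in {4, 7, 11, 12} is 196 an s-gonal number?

2

s = 4: P(4, 14) = 196. ✓
s = 7: P(7, 9) = 189 and P(7, 10) = 235; 196 is not s-gonal.
s = 11: P(11, 7) = 196. ✓
s = 12: P(12, 6) = 156 and P(12, 7) = 217; 196 is not s-gonal.
Hits: s ∈ {4, 11} → 2.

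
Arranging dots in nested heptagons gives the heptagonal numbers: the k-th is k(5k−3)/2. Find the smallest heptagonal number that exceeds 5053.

Solve n(5n−3)/2 > 5053 for integer n.
The largest n with value ≤ 5053 is 45 (since 4995 ≤ 5053 < 5221), so the first above is n = 46, value 5221.

5221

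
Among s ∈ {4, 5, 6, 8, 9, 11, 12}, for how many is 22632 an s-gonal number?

s = 4: P(4, 150) = 22500 and P(4, 151) = 22801; 22632 is not s-gonal.
s = 5: P(5, 123) = 22632. ✓
s = 6: P(6, 106) = 22366 and P(6, 107) = 22791; 22632 is not s-gonal.
s = 8: P(8, 87) = 22533 and P(8, 88) = 23056; 22632 is not s-gonal.
s = 9: P(9, 80) = 22200 and P(9, 81) = 22761; 22632 is not s-gonal.
s = 11: P(11, 71) = 22436 and P(11, 72) = 23076; 22632 is not s-gonal.
s = 12: P(12, 67) = 22177 and P(12, 68) = 22848; 22632 is not s-gonal.
Hits: s ∈ {5} → 1.

1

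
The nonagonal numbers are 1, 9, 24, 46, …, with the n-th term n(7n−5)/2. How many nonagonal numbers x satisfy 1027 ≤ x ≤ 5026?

21

The n-th nonagonal number is n(7n−5)/2.
Smallest index with value ≥ 1027: n = 18 (giving 1089).
Largest index with value ≤ 5026: n = 38 (giving 4959).
Indices 18 through 38: 21 terms.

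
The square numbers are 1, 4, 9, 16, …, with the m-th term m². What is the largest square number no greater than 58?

49

Solve n² ≤ 58 for integer n.
n = 7 gives 49 ≤ 58, while n = 8 gives 64 > 58; so the answer is 49.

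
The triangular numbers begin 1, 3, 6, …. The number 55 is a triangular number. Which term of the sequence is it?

10

Set n(n+1)/2 = 55, giving n² + n − 110 = 0.
The discriminant is 1 + 8·55 = 441, and √441 = 21.
So n = (-1 + 21) / 2 = 20/2 = 10.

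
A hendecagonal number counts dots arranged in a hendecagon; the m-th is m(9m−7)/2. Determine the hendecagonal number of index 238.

The 238th hendecagonal number is n(9n−7)/2 with n = 238.
238·(9·238 − 7)/2 = 238·2135/2 = 254065.

254065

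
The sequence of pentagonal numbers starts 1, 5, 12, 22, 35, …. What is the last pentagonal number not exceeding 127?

117

Solve n(3n−1)/2 ≤ 127 for integer n.
n = 9 gives 117 ≤ 127, while n = 10 gives 145 > 127; so the answer is 117.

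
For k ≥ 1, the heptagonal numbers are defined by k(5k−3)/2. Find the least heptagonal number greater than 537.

540

Solve n(5n−3)/2 > 537 for integer n.
The largest n with value ≤ 537 is 14 (since 469 ≤ 537 < 540), so the first above is n = 15, value 540.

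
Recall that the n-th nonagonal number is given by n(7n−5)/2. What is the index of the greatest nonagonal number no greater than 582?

13

Solve n(7n−5)/2 ≤ 582 for integer n.
n = 13 gives 559 ≤ 582, while n = 14 gives 651 > 582; so the answer is index 13.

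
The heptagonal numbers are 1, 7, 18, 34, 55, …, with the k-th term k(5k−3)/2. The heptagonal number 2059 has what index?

Set n(5n−3)/2 = 2059, giving 5n² − 3n − 4118 = 0.
The discriminant is 9 + 40·2059 = 82369, and √82369 = 287.
So n = (3 + 287) / 10 = 290/10 = 29.
Check: 29·(5·29 − 3)/2 = 2059. ✓

29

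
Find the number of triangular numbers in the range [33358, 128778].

250

The n-th triangular number is n(n+1)/2.
Smallest index with value ≥ 33358: n = 258 (giving 33411).
Largest index with value ≤ 128778: n = 507 (giving 128778).
Indices 258 through 507: 250 terms.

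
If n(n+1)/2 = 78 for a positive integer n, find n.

12

Set n(n+1)/2 = 78, giving n² + n − 156 = 0.
The discriminant is 1 + 8·78 = 625, and √625 = 25.
So n = (-1 + 25) / 2 = 24/2 = 12.
Check: 12·13/2 = 78. ✓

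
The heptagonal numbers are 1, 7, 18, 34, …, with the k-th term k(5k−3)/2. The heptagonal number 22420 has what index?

Set n(5n−3)/2 = 22420, giving 5n² − 3n − 44840 = 0.
The discriminant is 9 + 40·22420 = 896809, and √896809 = 947.
So n = (3 + 947) / 10 = 950/10 = 95.

95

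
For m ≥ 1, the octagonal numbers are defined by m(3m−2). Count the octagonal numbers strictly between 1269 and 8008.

31

The n-th octagonal number is n(3n−2).
Smallest index with value > 1269: n = 21 (giving 1281).
Largest index with value < 8008: n = 51 (giving 7701).
Indices 21 through 51: 31 terms.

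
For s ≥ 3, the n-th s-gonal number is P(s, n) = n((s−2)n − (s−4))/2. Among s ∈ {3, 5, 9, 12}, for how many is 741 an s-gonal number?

1

s = 3: P(3, 38) = 741. ✓
s = 5: P(5, 22) = 715 and P(5, 23) = 782; 741 is not s-gonal.
s = 9: P(9, 14) = 651 and P(9, 15) = 750; 741 is not s-gonal.
s = 12: P(12, 12) = 672 and P(12, 13) = 793; 741 is not s-gonal.
Hits: s ∈ {3} → 1.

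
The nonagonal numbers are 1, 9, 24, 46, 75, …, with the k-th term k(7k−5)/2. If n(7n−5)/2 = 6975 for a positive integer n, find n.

45

Set n(7n−5)/2 = 6975, giving 7n² − 5n − 13950 = 0.
The discriminant is 25 + 56·6975 = 390625, and √390625 = 625.
So n = (5 + 625) / 14 = 630/14 = 45.
Check: 45·(7·45 − 5)/2 = 6975. ✓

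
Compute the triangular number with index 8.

36

8·9/2 = 72/2 = 36.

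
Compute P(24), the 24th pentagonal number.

24·(3·24 − 1)/2 = 24·71/2 = 852.

852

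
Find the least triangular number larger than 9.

Solve n(n+1)/2 > 9 for integer n.
The largest n with value ≤ 9 is 3 (since 6 ≤ 9 < 10), so the first above is n = 4, value 10.

10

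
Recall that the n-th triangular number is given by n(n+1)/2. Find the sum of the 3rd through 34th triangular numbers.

7136

Σ i(i+1)/2 = (Σi² + Σi) / 2 over i = 3..34.
Σi = 595 − 3 = 592 and Σi² = 13685 − 5 = 13680.
(1·13680 + 1·592) / 2 = 14272/2 = 7136.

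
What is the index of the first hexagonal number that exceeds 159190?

283

Solve n(2n−1) > 159190 for integer n.
The largest n with value ≤ 159190 is 282 (since 158766 ≤ 159190 < 159895), so the first above is n = 283, value 159895.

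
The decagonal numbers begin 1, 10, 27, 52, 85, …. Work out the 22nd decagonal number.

The 22nd decagonal number is n(4n−3) with n = 22.
22·(4·22 − 3) = 22·85 = 1870.

1870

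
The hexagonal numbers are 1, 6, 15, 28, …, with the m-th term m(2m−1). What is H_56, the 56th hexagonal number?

6216

56·(2·56 − 1) = 56·111 = 6216.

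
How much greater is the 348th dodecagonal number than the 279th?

216039

348·(5·348 − 4) = 604128 and 279·(5·279 − 4) = 388089.
Difference: 604128 − 388089 = 216039.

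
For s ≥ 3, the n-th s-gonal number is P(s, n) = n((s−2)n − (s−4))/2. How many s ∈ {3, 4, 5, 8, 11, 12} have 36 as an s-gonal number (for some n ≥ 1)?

2

s = 3: P(3, 8) = 36. ✓
s = 4: P(4, 6) = 36. ✓
s = 5: P(5, 5) = 35 and P(5, 6) = 51; 36 is not s-gonal.
s = 8: P(8, 3) = 21 and P(8, 4) = 40; 36 is not s-gonal.
s = 11: P(11, 3) = 30 and P(11, 4) = 58; 36 is not s-gonal.
s = 12: P(12, 3) = 33 and P(12, 4) = 64; 36 is not s-gonal.
Hits: s ∈ {3, 4} → 2.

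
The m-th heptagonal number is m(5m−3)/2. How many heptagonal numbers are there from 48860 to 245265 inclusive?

The n-th heptagonal number is n(5n−3)/2.
Smallest index with value ≥ 48860: n = 141 (giving 49491).
Largest index with value ≤ 245265: n = 313 (giving 244453).
Indices 141 through 313: 173 terms.

173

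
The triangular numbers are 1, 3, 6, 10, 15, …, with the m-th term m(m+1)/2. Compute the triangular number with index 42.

The 42nd triangular number is n(n+1)/2 with n = 42.
42·43/2 = 1806/2 = 903.

903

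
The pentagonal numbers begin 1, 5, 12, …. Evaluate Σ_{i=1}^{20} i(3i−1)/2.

Σ i(3i−1)/2 = (3Σi² − Σi) / 2 over i = 1..20.
Σi = 210 and Σi² = 2870.
(3·2870 − 1·210) / 2 = 8400/2 = 4200.

4200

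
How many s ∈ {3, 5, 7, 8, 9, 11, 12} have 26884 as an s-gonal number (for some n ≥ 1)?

s = 3: P(3, 231) = 26796 and P(3, 232) = 27028; 26884 is not s-gonal.
s = 5: P(5, 134) = 26867 and P(5, 135) = 27270; 26884 is not s-gonal.
s = 7: P(7, 104) = 26884. ✓
s = 8: P(8, 94) = 26320 and P(8, 95) = 26885; 26884 is not s-gonal.
s = 9: P(9, 88) = 26884. ✓
s = 11: P(11, 77) = 26411 and P(11, 78) = 27105; 26884 is not s-gonal.
s = 12: P(12, 73) = 26353 and P(12, 74) = 27084; 26884 is not s-gonal.
Hits: s ∈ {7, 9} → 2.

2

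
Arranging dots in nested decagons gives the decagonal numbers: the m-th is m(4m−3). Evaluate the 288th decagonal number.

330912

288·(4·288 − 3) = 288·1149 = 330912.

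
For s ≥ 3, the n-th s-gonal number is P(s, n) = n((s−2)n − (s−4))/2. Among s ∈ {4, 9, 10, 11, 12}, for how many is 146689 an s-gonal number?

1

s = 4: P(4, 383) = 146689. ✓
s = 9: P(9, 205) = 146575 and P(9, 206) = 148011; 146689 is not s-gonal.
s = 10: P(10, 191) = 145351 and P(10, 192) = 146880; 146689 is not s-gonal.
s = 11: P(11, 180) = 145170 and P(11, 181) = 146791; 146689 is not s-gonal.
s = 12: P(12, 171) = 145521 and P(12, 172) = 147232; 146689 is not s-gonal.
Hits: s ∈ {4} → 1.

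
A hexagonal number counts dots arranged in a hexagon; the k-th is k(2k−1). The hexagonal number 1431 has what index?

27

Set n(2n−1) = 1431, giving 2n² − n − 1431 = 0.
The discriminant is 1 + 8·1431 = 11449, and √11449 = 107.
So n = (1 + 107) / 4 = 108/4 = 27.
Check: 27·(2·27 − 1) = 1431. ✓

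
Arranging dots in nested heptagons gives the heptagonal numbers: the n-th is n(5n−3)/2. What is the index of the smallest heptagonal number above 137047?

235

Solve n(5n−3)/2 > 137047 for integer n.
The largest n with value ≤ 137047 is 234 (since 136539 ≤ 137047 < 137710), so the first above is n = 235, value 137710.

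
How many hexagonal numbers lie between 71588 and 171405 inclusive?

The n-th hexagonal number is n(2n−1).
Smallest index with value ≥ 71588: n = 190 (giving 72010).
Largest index with value ≤ 171405: n = 293 (giving 171405).
Indices 190 through 293: 104 terms.

104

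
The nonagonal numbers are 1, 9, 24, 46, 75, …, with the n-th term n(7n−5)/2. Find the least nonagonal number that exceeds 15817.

Solve n(7n−5)/2 > 15817 for integer n.
The largest n with value ≤ 15817 is 67 (since 15544 ≤ 15817 < 16014), so the first above is n = 68, value 16014.

16014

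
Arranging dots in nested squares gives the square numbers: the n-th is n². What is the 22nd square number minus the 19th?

123

22² = 484 and 19² = 361.
Difference: 484 − 361 = 123.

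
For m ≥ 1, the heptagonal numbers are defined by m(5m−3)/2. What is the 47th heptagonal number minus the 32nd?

2940

47·(5·47 − 3)/2 = 5452 and 32·(5·32 − 3)/2 = 2512.
Difference: 5452 − 2512 = 2940.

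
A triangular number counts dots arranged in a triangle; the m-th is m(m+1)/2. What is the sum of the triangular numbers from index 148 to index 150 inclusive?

Σ i(i+1)/2 = (Σi² + Σi) / 2 over i = 148..150.
Σi = 11325 − 10878 = 447 and Σi² = 1136275 − 1069670 = 66605.
(1·66605 + 1·447) / 2 = 67052/2 = 33526.

33526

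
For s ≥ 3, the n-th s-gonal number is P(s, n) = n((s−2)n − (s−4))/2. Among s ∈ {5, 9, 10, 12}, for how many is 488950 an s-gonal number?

s = 5: P(5, 571) = 488776 and P(5, 572) = 490490; 488950 is not s-gonal.
s = 9: P(9, 374) = 488631 and P(9, 375) = 491250; 488950 is not s-gonal.
s = 10: P(10, 350) = 488950. ✓
s = 12: P(12, 313) = 488593 and P(12, 314) = 491724; 488950 is not s-gonal.
Hits: s ∈ {10} → 1.

1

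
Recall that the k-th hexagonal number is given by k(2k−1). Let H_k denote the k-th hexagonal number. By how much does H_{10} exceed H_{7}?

10·(2·10 − 1) = 190 and 7·(2·7 − 1) = 91.
Difference: 190 − 91 = 99.

99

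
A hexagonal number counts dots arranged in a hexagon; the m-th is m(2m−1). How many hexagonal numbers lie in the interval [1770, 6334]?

The n-th hexagonal number is n(2n−1).
Smallest index with value ≥ 1770: n = 30 (giving 1770).
Largest index with value ≤ 6334: n = 56 (giving 6216).
Indices 30 through 56: 27 terms.

27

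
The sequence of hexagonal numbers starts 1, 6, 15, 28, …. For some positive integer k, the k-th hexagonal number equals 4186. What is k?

Set n(2n−1) = 4186, giving 2n² − n − 4186 = 0.
The discriminant is 1 + 8·4186 = 33489, and √33489 = 183.
So n = (1 + 183) / 4 = 184/4 = 46.

46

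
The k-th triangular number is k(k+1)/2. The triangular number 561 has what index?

Set n(n+1)/2 = 561, giving n² + n − 1122 = 0.
The discriminant is 1 + 8·561 = 4489, and √4489 = 67.
So n = (-1 + 67) / 2 = 66/2 = 33.
Check: 33·34/2 = 561. ✓

33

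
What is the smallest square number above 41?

Solve n² > 41 for integer n.
The largest n with value ≤ 41 is 6 (since 36 ≤ 41 < 49), so the first above is n = 7, value 49.

49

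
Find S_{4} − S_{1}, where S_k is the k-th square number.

15

4² = 16 and 1² = 1.
Difference: 16 − 1 = 15.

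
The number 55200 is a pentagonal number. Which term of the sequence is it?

Set n(3n−1)/2 = 55200, giving 3n² − n − 110400 = 0.
So n = (1 + 1151) / 6 = 1152/6 = 192.

192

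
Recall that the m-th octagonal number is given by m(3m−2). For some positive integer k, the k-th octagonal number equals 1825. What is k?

25

Set n(3n−2) = 1825, giving 3n² − 2n − 1825 = 0.
The discriminant is 4 + 12·1825 = 21904, and √21904 = 148.
So n = (2 + 148) / 6 = 150/6 = 25.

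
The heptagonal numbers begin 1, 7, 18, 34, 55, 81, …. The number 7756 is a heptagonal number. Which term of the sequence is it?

56

Set n(5n−3)/2 = 7756, giving 5n² − 3n − 15512 = 0.
The discriminant is 9 + 40·7756 = 310249, and √310249 = 557.
So n = (3 + 557) / 10 = 560/10 = 56.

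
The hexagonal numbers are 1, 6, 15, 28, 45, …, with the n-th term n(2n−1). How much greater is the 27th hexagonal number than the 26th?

105

Consecutive hexagonal numbers differ by 4n − 3: here 4·27 − 3 = 105.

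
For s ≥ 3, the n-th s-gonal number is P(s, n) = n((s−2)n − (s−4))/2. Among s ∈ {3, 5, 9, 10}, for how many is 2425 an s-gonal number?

s = 3: P(3, 69) = 2415 and P(3, 70) = 2485; 2425 is not s-gonal.
s = 5: P(5, 40) = 2380 and P(5, 41) = 2501; 2425 is not s-gonal.
s = 9: P(9, 26) = 2301 and P(9, 27) = 2484; 2425 is not s-gonal.
s = 10: P(10, 25) = 2425. ✓
Hits: s ∈ {10} → 1.

1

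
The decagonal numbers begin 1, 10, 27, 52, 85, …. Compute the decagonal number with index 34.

4522

The 34th decagonal number is n(4n−3) with n = 34.
34·(4·34 − 3) = 34·133 = 4522.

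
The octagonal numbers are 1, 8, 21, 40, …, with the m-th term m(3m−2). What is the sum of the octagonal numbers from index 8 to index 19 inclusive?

6666

Σ i(3i−2) = 3Σi² − 2Σi over i = 8..19.
Σi = 190 − 28 = 162 and Σi² = 2470 − 140 = 2330.
3·2330 − 2·162 = 6666.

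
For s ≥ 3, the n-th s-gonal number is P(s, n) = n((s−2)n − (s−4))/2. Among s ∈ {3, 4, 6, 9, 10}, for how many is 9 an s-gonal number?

s = 3: P(3, 3) = 6 and P(3, 4) = 10; 9 is not s-gonal.
s = 4: P(4, 3) = 9. ✓
s = 6: P(6, 2) = 6 and P(6, 3) = 15; 9 is not s-gonal.
s = 9: P(9, 2) = 9. ✓
s = 10: P(10, 1) = 1 and P(10, 2) = 10; 9 is not s-gonal.
Hits: s ∈ {4, 9} → 2.

2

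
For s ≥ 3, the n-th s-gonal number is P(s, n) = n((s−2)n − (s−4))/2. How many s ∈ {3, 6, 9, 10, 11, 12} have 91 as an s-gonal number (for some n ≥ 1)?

s = 3: P(3, 13) = 91. ✓
s = 6: P(6, 7) = 91. ✓
s = 9: P(9, 5) = 75 and P(9, 6) = 111; 91 is not s-gonal.
s = 10: P(10, 5) = 85 and P(10, 6) = 126; 91 is not s-gonal.
s = 11: P(11, 4) = 58 and P(11, 5) = 95; 91 is not s-gonal.
s = 12: P(12, 4) = 64 and P(12, 5) = 105; 91 is not s-gonal.
Hits: s ∈ {3, 6} → 2.

2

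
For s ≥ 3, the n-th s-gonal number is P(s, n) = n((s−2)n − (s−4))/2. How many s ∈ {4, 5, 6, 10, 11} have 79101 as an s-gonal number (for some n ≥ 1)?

1

s = 4: P(4, 281) = 78961 and P(4, 282) = 79524; 79101 is not s-gonal.
s = 5: P(5, 229) = 78547 and P(5, 230) = 79235; 79101 is not s-gonal.
s = 6: P(6, 199) = 79003 and P(6, 200) = 79800; 79101 is not s-gonal.
s = 10: P(10, 141) = 79101. ✓
s = 11: P(11, 132) = 77946 and P(11, 133) = 79135; 79101 is not s-gonal.
Hits: s ∈ {10} → 1.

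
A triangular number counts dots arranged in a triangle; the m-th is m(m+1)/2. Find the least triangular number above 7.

10

Solve n(n+1)/2 > 7 for integer n.
The largest n with value ≤ 7 is 3 (since 6 ≤ 7 < 10), so the first above is n = 4, value 10.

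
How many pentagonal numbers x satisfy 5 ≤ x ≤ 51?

The n-th pentagonal number is n(3n−1)/2.
Smallest index with value ≥ 5: n = 2 (giving 5).
Largest index with value ≤ 51: n = 6 (giving 51).
Indices 2 through 6: 5 terms.

5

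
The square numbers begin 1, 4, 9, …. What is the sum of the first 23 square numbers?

4324

Σ_{i=1}^{23} i² = 23·24·47/6 = 4324.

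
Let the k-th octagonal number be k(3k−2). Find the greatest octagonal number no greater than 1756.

1680

Solve n(3n−2) ≤ 1756 for integer n.
n = 24 gives 1680 ≤ 1756, while n = 25 gives 1825 > 1756; so the answer is 1680.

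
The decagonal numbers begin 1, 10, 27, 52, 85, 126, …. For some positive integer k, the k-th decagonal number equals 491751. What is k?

Set n(4n−3) = 491751, giving 4n² − 3n − 491751 = 0.
The discriminant is 9 + 16·491751 = 7868025, and √7868025 = 2805.
So n = (3 + 2805) / 8 = 2808/8 = 351.
Check: 351·(4·351 − 3) = 491751. ✓

351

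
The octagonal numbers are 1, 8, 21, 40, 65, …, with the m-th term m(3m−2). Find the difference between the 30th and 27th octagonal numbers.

30·(3·30 − 2) = 2640 and 27·(3·27 − 2) = 2133.
Difference: 2640 − 2133 = 507.

507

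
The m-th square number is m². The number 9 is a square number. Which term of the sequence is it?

We need n² = 9, so n = √9 = 3.
Check: 3² = 9. ✓

3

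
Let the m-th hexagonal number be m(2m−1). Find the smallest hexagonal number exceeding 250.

276

Solve n(2n−1) > 250 for integer n.
The largest n with value ≤ 250 is 11 (since 231 ≤ 250 < 276), so the first above is n = 12, value 276.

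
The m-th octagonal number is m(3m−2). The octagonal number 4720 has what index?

40

Set n(3n−2) = 4720, giving 3n² − 2n − 4720 = 0.
The discriminant is 4 + 12·4720 = 56644, and √56644 = 238.
So n = (2 + 238) / 6 = 240/6 = 40.
Check: 40·(3·40 − 2) = 4720. ✓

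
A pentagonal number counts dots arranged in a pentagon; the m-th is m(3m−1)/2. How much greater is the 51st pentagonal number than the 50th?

Consecutive pentagonal numbers differ by 3n − 2: here 3·51 − 2 = 151.

151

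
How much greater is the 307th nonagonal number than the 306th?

Consecutive nonagonal numbers differ by 7n − 6: here 7·307 − 6 = 2143.

2143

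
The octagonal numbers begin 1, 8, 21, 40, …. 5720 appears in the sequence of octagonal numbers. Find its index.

44

Set n(3n−2) = 5720, giving 3n² − 2n − 5720 = 0.
So n = (2 + 262) / 6 = 264/6 = 44.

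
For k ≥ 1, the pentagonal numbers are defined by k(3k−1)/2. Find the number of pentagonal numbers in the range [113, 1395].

22

The n-th pentagonal number is n(3n−1)/2.
Smallest index with value ≥ 113: n = 9 (giving 117).
Largest index with value ≤ 1395: n = 30 (giving 1335).
Indices 9 through 30: 22 terms.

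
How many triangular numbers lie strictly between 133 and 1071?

30

The n-th triangular number is n(n+1)/2.
Smallest index with value > 133: n = 16 (giving 136).
Largest index with value < 1071: n = 45 (giving 1035).
Indices 16 through 45: 30 terms.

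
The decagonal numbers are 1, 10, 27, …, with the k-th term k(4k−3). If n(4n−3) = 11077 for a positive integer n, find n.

Set n(4n−3) = 11077, giving 4n² − 3n − 11077 = 0.
So n = (3 + 421) / 8 = 424/8 = 53.

53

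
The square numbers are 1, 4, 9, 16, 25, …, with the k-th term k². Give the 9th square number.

81

The 9th square number is n² with n = 9.
9² = 81.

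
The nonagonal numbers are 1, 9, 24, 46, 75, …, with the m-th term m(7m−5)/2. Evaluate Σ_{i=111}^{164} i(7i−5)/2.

3600630

Σ i(7i−5)/2 = (7Σi² − 5Σi) / 2 over i = 111..164.
Σi = 13530 − 6105 = 7425 and Σi² = 1483790 − 449735 = 1034055.
(7·1034055 − 5·7425) / 2 = 7201260/2 = 3600630.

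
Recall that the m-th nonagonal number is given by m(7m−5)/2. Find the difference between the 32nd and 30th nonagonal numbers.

429

32·(7·32 − 5)/2 = 3504 and 30·(7·30 − 5)/2 = 3075.
Difference: 3504 − 3075 = 429.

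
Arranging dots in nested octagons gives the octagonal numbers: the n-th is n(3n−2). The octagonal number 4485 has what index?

Set n(3n−2) = 4485, giving 3n² − 2n − 4485 = 0.
The discriminant is 4 + 12·4485 = 53824, and √53824 = 232.
So n = (2 + 232) / 6 = 234/6 = 39.

39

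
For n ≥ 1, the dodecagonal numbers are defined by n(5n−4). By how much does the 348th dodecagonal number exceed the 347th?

Consecutive dodecagonal numbers differ by 10n − 9: here 10·348 − 9 = 3471.

3471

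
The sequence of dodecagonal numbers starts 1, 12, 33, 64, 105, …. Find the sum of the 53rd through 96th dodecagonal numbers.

1243418

Σ i(5i−4) = 5Σi² − 4Σi over i = 53..96.
Σi = 4656 − 1378 = 3278 and Σi² = 299536 − 48230 = 251306.
5·251306 − 4·3278 = 1243418.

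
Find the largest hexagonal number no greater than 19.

15

Solve n(2n−1) ≤ 19 for integer n.
n = 3 gives 15 ≤ 19, while n = 4 gives 28 > 19; so the answer is 15.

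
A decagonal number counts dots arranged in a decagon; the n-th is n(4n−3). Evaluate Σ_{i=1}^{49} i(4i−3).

Σ i(4i−3) = 4Σi² − 3Σi over i = 1..49.
Σi = 1225 and Σi² = 40425.
4·40425 − 3·1225 = 158025.

158025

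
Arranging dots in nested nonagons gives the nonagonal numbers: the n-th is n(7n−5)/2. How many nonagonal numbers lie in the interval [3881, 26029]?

The n-th nonagonal number is n(7n−5)/2.
Smallest index with value ≥ 3881: n = 34 (giving 3961).
Largest index with value ≤ 26029: n = 86 (giving 25671).
Indices 34 through 86: 53 terms.

53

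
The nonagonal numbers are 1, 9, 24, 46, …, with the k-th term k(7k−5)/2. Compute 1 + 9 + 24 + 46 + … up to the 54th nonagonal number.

185130

Σ i(7i−5)/2 = (7Σi² − 5Σi) / 2 over i = 1..54.
Σi = 1485 and Σi² = 53955.
(7·53955 − 5·1485) / 2 = 370260/2 = 185130.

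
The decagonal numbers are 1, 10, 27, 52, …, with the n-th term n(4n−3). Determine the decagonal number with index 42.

6930

42·(4·42 − 3) = 42·165 = 6930.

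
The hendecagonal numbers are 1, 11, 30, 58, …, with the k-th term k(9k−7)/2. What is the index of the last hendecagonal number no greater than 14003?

Solve n(9n−7)/2 ≤ 14003 for integer n.
n = 56 gives 13916 ≤ 14003, while n = 57 gives 14421 > 14003; so the answer is index 56.

56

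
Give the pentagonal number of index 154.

35497

The 154th pentagonal number is n(3n−1)/2 with n = 154.
154·(3·154 − 1)/2 = 154·461/2 = 35497.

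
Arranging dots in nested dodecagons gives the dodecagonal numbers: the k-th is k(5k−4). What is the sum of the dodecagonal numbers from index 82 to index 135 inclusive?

Σ i(5i−4) = 5Σi² − 4Σi over i = 82..135.
Σi = 9180 − 3321 = 5859 and Σi² = 829260 − 180441 = 648819.
5·648819 − 4·5859 = 3220659.

3220659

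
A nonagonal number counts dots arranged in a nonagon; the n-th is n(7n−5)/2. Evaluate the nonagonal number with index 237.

237·(7·237 − 5)/2 = 237·1654/2 = 237·827 = 195999.

195999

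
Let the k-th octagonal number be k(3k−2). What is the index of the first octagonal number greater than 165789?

Solve n(3n−2) > 165789 for integer n.
The largest n with value ≤ 165789 is 235 (since 165205 ≤ 165789 < 166616), so the first above is n = 236, value 166616.

236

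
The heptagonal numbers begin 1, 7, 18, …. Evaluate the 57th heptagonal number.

57·(5·57 − 3)/2 = 57·282/2 = 57·141 = 8037.

8037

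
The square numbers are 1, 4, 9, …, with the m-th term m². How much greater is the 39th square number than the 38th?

n² − (n−1)² = 2n − 1, so 39² − 38² = 2·39 − 1 = 77.

77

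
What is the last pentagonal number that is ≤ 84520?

Solve n(3n−1)/2 ≤ 84520 for integer n.
n = 237 gives 84135 ≤ 84520, while n = 238 gives 84847 > 84520; so the answer is 84135.

84135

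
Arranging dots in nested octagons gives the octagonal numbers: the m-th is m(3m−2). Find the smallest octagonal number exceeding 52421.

52801

Solve n(3n−2) > 52421 for integer n.
The largest n with value ≤ 52421 is 132 (since 52008 ≤ 52421 < 52801), so the first above is n = 133, value 52801.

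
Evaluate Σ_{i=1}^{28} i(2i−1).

Σ i(2i−1) = 2Σi² − Σi over i = 1..28.
Σi = 406 and Σi² = 7714.
2·7714 − 1·406 = 15022.

15022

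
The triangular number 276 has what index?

23

Set n(n+1)/2 = 276, giving n² + n − 552 = 0.
The discriminant is 1 + 8·276 = 2209, and √2209 = 47.
So n = (-1 + 47) / 2 = 46/2 = 23.
Check: 23·24/2 = 276. ✓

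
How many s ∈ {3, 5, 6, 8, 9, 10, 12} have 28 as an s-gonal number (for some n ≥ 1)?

2

s = 3: P(3, 7) = 28. ✓
s = 5: P(5, 4) = 22 and P(5, 5) = 35; 28 is not s-gonal.
s = 6: P(6, 4) = 28. ✓
s = 8: P(8, 3) = 21 and P(8, 4) = 40; 28 is not s-gonal.
s = 9: P(9, 3) = 24 and P(9, 4) = 46; 28 is not s-gonal.
s = 10: P(10, 3) = 27 and P(10, 4) = 52; 28 is not s-gonal.
s = 12: P(12, 2) = 12 and P(12, 3) = 33; 28 is not s-gonal.
Hits: s ∈ {3, 6} → 2.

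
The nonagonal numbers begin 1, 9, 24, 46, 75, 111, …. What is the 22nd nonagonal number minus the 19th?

423

22·(7·22 − 5)/2 = 1639 and 19·(7·19 − 5)/2 = 1216.
Difference: 1639 − 1216 = 423.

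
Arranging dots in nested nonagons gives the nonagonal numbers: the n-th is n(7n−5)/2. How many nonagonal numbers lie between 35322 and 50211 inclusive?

20

The n-th nonagonal number is n(7n−5)/2.
Smallest index with value ≥ 35322: n = 101 (giving 35451).
Largest index with value ≤ 50211: n = 120 (giving 50100).
Indices 101 through 120: 20 terms.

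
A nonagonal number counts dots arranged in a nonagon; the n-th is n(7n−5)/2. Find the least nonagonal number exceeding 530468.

Solve n(7n−5)/2 > 530468 for integer n.
The largest n with value ≤ 530468 is 389 (since 528651 ≤ 530468 < 531375), so the first above is n = 390, value 531375.

531375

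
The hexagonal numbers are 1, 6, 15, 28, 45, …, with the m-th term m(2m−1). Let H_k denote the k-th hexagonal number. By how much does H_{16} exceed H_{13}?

16·(2·16 − 1) = 496 and 13·(2·13 − 1) = 325.
Difference: 496 − 325 = 171.

171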